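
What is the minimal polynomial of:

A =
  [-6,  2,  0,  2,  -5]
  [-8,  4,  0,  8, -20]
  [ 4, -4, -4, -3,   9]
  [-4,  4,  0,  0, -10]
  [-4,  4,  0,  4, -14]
x^2 + 8*x + 16

The characteristic polynomial is χ_A(x) = (x + 4)^5, so the eigenvalues are known. The minimal polynomial is
  m_A(x) = Π_λ (x − λ)^{k_λ}
where k_λ is the size of the *largest* Jordan block for λ (equivalently, the smallest k with (A − λI)^k v = 0 for every generalised eigenvector v of λ).

  λ = -4: largest Jordan block has size 2, contributing (x + 4)^2

So m_A(x) = (x + 4)^2 = x^2 + 8*x + 16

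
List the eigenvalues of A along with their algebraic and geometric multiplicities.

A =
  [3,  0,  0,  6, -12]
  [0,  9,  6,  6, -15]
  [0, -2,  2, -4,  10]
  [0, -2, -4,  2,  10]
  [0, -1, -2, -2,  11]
λ = 3: alg = 1, geom = 1; λ = 6: alg = 4, geom = 3

Step 1 — factor the characteristic polynomial to read off the algebraic multiplicities:
  χ_A(x) = (x - 6)^4*(x - 3)

Step 2 — compute geometric multiplicities via the rank-nullity identity g(λ) = n − rank(A − λI):
  rank(A − (3)·I) = 4, so dim ker(A − (3)·I) = n − 4 = 1
  rank(A − (6)·I) = 2, so dim ker(A − (6)·I) = n − 2 = 3

Summary:
  λ = 3: algebraic multiplicity = 1, geometric multiplicity = 1
  λ = 6: algebraic multiplicity = 4, geometric multiplicity = 3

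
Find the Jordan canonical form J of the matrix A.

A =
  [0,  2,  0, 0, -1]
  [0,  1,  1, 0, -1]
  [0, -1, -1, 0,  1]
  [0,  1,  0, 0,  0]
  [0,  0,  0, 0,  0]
J_3(0) ⊕ J_2(0)

The characteristic polynomial is
  det(x·I − A) = x^5

Eigenvalues and multiplicities (the geometric multiplicity of λ is n − rank(A − λI), which equals the number of Jordan blocks for λ):
  λ = 0: algebraic multiplicity = 5, geometric multiplicity = 2

Determining the block sizes for each eigenvalue:
  λ = 0: with am = 5 and gm = 2, the partition is not yet determined (e.g. several partitions of 5 into 2 parts exist). Let N = A − (0)·I. Computing rank(N^1) = 3, rank(N^2) = 1, rank(N^3) = 0; the number of blocks of size ≥ j is rank(N^{j−1}) − rank(N^j), giving [2, 2, 1]. So we have 1 block(s) of size 3, 1 block(s) of size 2 → block sizes [3, 2]

Assembling the blocks gives a Jordan form
J =
  [0, 1, 0, 0, 0]
  [0, 0, 1, 0, 0]
  [0, 0, 0, 0, 0]
  [0, 0, 0, 0, 1]
  [0, 0, 0, 0, 0]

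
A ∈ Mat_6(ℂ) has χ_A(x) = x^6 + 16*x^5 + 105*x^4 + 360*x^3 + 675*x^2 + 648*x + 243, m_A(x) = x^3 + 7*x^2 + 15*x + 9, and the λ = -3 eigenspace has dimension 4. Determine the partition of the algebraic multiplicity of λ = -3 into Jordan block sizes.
Block sizes for λ = -3: [2, 1, 1, 1]

Step 1 — from the characteristic polynomial, algebraic multiplicity of λ = -3 is 5. From dim ker(A − (-3)·I) = 4, there are exactly 4 Jordan blocks for λ = -3.
Step 2 — from the minimal polynomial, the factor (x + 3)^2 tells us the largest block for λ = -3 has size 2.
Step 3 — with total size 5, 4 blocks, and largest block 2, the block sizes (in nonincreasing order) are [2, 1, 1, 1].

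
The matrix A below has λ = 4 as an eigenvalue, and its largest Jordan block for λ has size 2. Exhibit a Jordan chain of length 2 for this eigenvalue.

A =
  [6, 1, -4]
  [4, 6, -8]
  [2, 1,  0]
A Jordan chain for λ = 4 of length 2:
v_1 = (2, 4, 2)ᵀ
v_2 = (1, 0, 0)ᵀ

Let N = A − (4)·I. We want v_2 with N^2 v_2 = 0 but N^1 v_2 ≠ 0; then v_{j-1} := N · v_j for j = 2, …, 2.

Pick v_2 = (1, 0, 0)ᵀ.
Then v_1 = N · v_2 = (2, 4, 2)ᵀ.

Sanity check: (A − (4)·I) v_1 = (0, 0, 0)ᵀ = 0. ✓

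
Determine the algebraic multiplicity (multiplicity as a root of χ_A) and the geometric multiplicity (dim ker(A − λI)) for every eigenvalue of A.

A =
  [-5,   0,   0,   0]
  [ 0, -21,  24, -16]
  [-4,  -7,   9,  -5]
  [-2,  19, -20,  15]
λ = -5: alg = 1, geom = 1; λ = 1: alg = 3, geom = 1

Step 1 — factor the characteristic polynomial to read off the algebraic multiplicities:
  χ_A(x) = (x - 1)^3*(x + 5)

Step 2 — compute geometric multiplicities via the rank-nullity identity g(λ) = n − rank(A − λI):
  rank(A − (-5)·I) = 3, so dim ker(A − (-5)·I) = n − 3 = 1
  rank(A − (1)·I) = 3, so dim ker(A − (1)·I) = n − 3 = 1

Summary:
  λ = -5: algebraic multiplicity = 1, geometric multiplicity = 1
  λ = 1: algebraic multiplicity = 3, geometric multiplicity = 1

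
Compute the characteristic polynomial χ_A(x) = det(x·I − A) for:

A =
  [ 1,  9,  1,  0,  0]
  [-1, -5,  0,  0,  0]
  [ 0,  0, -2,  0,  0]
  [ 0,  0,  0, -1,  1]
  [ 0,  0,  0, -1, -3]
x^5 + 10*x^4 + 40*x^3 + 80*x^2 + 80*x + 32

Expanding det(x·I − A) (e.g. by cofactor expansion or by noting that A is similar to its Jordan form J, which has the same characteristic polynomial as A) gives
  χ_A(x) = x^5 + 10*x^4 + 40*x^3 + 80*x^2 + 80*x + 32
which factors as (x + 2)^5. The eigenvalues (with algebraic multiplicities) are λ = -2 with multiplicity 5.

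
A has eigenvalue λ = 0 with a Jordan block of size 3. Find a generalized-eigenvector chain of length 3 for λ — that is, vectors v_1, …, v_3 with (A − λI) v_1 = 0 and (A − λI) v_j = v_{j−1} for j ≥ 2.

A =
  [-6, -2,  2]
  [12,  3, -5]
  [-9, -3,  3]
A Jordan chain for λ = 0 of length 3:
v_1 = (-6, 9, -9)ᵀ
v_2 = (-6, 12, -9)ᵀ
v_3 = (1, 0, 0)ᵀ

Let N = A − (0)·I. We want v_3 with N^3 v_3 = 0 but N^2 v_3 ≠ 0; then v_{j-1} := N · v_j for j = 3, …, 2.

Pick v_3 = (1, 0, 0)ᵀ.
Then v_2 = N · v_3 = (-6, 12, -9)ᵀ.
Then v_1 = N · v_2 = (-6, 9, -9)ᵀ.

Sanity check: (A − (0)·I) v_1 = (0, 0, 0)ᵀ = 0. ✓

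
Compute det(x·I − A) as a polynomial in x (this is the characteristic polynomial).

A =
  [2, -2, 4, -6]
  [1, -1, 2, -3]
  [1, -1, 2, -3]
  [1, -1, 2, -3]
x^4

Expanding det(x·I − A) (e.g. by cofactor expansion or by noting that A is similar to its Jordan form J, which has the same characteristic polynomial as A) gives
  χ_A(x) = x^4
which factors as x^4. The eigenvalues (with algebraic multiplicities) are λ = 0 with multiplicity 4.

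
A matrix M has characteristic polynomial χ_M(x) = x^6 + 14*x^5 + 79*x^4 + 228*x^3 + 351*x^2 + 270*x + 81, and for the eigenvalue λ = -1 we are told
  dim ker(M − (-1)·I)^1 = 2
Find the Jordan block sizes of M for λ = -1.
Block sizes for λ = -1: [1, 1]

From the dimensions of kernels of powers, the number of Jordan blocks of size at least j is d_j − d_{j−1} where d_j = dim ker(N^j) (with d_0 = 0). Computing the differences gives [2].
The number of blocks of size exactly k is (#blocks of size ≥ k) − (#blocks of size ≥ k + 1), so the partition is: 2 block(s) of size 1.
In nonincreasing order the block sizes are [1, 1].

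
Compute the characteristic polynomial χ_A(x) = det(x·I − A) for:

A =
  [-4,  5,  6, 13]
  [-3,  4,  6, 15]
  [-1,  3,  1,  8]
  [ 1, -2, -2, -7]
x^4 + 6*x^3 + 13*x^2 + 12*x + 4

Expanding det(x·I − A) (e.g. by cofactor expansion or by noting that A is similar to its Jordan form J, which has the same characteristic polynomial as A) gives
  χ_A(x) = x^4 + 6*x^3 + 13*x^2 + 12*x + 4
which factors as (x + 1)^2*(x + 2)^2. The eigenvalues (with algebraic multiplicities) are λ = -2 with multiplicity 2, λ = -1 with multiplicity 2.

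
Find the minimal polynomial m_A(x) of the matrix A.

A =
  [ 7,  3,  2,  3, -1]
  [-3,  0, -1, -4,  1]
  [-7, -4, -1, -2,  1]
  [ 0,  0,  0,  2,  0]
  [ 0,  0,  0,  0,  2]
x^3 - 6*x^2 + 12*x - 8

The characteristic polynomial is χ_A(x) = (x - 2)^5, so the eigenvalues are known. The minimal polynomial is
  m_A(x) = Π_λ (x − λ)^{k_λ}
where k_λ is the size of the *largest* Jordan block for λ (equivalently, the smallest k with (A − λI)^k v = 0 for every generalised eigenvector v of λ).

  λ = 2: largest Jordan block has size 3, contributing (x − 2)^3

So m_A(x) = (x - 2)^3 = x^3 - 6*x^2 + 12*x - 8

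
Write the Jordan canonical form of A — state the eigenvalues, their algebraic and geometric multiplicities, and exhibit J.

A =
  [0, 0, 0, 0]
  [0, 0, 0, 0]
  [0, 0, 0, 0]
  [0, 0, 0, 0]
J_1(0) ⊕ J_1(0) ⊕ J_1(0) ⊕ J_1(0)

The characteristic polynomial is
  det(x·I − A) = x^4

Eigenvalues and multiplicities (the geometric multiplicity of λ is n − rank(A − λI), which equals the number of Jordan blocks for λ):
  λ = 0: algebraic multiplicity = 4, geometric multiplicity = 4

Determining the block sizes for each eigenvalue:
  λ = 0: gm = am = 4, so every block has size 1 → block sizes [1, 1, 1, 1]

Assembling the blocks gives a Jordan form
J =
  [0, 0, 0, 0]
  [0, 0, 0, 0]
  [0, 0, 0, 0]
  [0, 0, 0, 0]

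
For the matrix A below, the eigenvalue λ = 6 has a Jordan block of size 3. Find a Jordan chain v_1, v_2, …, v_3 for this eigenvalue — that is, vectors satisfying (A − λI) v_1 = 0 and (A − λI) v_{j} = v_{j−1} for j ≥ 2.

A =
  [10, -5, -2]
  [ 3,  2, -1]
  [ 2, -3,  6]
A Jordan chain for λ = 6 of length 3:
v_1 = (-3, -2, -1)ᵀ
v_2 = (4, 3, 2)ᵀ
v_3 = (1, 0, 0)ᵀ

Let N = A − (6)·I. We want v_3 with N^3 v_3 = 0 but N^2 v_3 ≠ 0; then v_{j-1} := N · v_j for j = 3, …, 2.

Pick v_3 = (1, 0, 0)ᵀ.
Then v_2 = N · v_3 = (4, 3, 2)ᵀ.
Then v_1 = N · v_2 = (-3, -2, -1)ᵀ.

Sanity check: (A − (6)·I) v_1 = (0, 0, 0)ᵀ = 0. ✓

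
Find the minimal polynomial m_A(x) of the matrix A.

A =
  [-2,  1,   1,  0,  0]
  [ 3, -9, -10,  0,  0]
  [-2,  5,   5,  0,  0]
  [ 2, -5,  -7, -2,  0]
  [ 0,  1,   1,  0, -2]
x^3 + 6*x^2 + 12*x + 8

The characteristic polynomial is χ_A(x) = (x + 2)^5, so the eigenvalues are known. The minimal polynomial is
  m_A(x) = Π_λ (x − λ)^{k_λ}
where k_λ is the size of the *largest* Jordan block for λ (equivalently, the smallest k with (A − λI)^k v = 0 for every generalised eigenvector v of λ).

  λ = -2: largest Jordan block has size 3, contributing (x + 2)^3

So m_A(x) = (x + 2)^3 = x^3 + 6*x^2 + 12*x + 8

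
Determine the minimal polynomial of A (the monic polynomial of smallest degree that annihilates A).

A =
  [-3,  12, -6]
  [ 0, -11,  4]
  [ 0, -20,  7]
x^2 + 4*x + 3

The characteristic polynomial is χ_A(x) = (x + 1)*(x + 3)^2, so the eigenvalues are known. The minimal polynomial is
  m_A(x) = Π_λ (x − λ)^{k_λ}
where k_λ is the size of the *largest* Jordan block for λ (equivalently, the smallest k with (A − λI)^k v = 0 for every generalised eigenvector v of λ).

  λ = -3: largest Jordan block has size 1, contributing (x + 3)
  λ = -1: largest Jordan block has size 1, contributing (x + 1)

So m_A(x) = (x + 1)*(x + 3) = x^2 + 4*x + 3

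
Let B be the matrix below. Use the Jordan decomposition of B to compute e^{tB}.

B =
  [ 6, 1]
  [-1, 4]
e^{tB} =
  [t*exp(5*t) + exp(5*t), t*exp(5*t)]
  [-t*exp(5*t), -t*exp(5*t) + exp(5*t)]

Strategy: write B = P · J · P⁻¹ where J is a Jordan canonical form, so e^{tB} = P · e^{tJ} · P⁻¹, and e^{tJ} can be computed block-by-block.

B has Jordan form
J =
  [5, 1]
  [0, 5]
(up to reordering of blocks).

Per-block formulas:
  For a 2×2 Jordan block J_2(5): exp(t · J_2(5)) = e^(5t)·(I + t·N), where N is the 2×2 nilpotent shift.

After assembling e^{tJ} and conjugating by P, we get:

e^{tB} =
  [t*exp(5*t) + exp(5*t), t*exp(5*t)]
  [-t*exp(5*t), -t*exp(5*t) + exp(5*t)]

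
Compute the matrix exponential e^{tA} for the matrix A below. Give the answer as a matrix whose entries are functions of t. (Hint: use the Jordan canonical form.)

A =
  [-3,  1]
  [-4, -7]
e^{tA} =
  [2*t*exp(-5*t) + exp(-5*t), t*exp(-5*t)]
  [-4*t*exp(-5*t), -2*t*exp(-5*t) + exp(-5*t)]

Strategy: write A = P · J · P⁻¹ where J is a Jordan canonical form, so e^{tA} = P · e^{tJ} · P⁻¹, and e^{tJ} can be computed block-by-block.

A has Jordan form
J =
  [-5,  1]
  [ 0, -5]
(up to reordering of blocks).

Per-block formulas:
  For a 2×2 Jordan block J_2(-5): exp(t · J_2(-5)) = e^(-5t)·(I + t·N), where N is the 2×2 nilpotent shift.

After assembling e^{tJ} and conjugating by P, we get:

e^{tA} =
  [2*t*exp(-5*t) + exp(-5*t), t*exp(-5*t)]
  [-4*t*exp(-5*t), -2*t*exp(-5*t) + exp(-5*t)]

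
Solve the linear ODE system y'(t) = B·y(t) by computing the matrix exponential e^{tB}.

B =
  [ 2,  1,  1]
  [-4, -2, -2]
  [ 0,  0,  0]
e^{tB} =
  [2*t + 1, t, t]
  [-4*t, 1 - 2*t, -2*t]
  [0, 0, 1]

Strategy: write B = P · J · P⁻¹ where J is a Jordan canonical form, so e^{tB} = P · e^{tJ} · P⁻¹, and e^{tJ} can be computed block-by-block.

B has Jordan form
J =
  [0, 1, 0]
  [0, 0, 0]
  [0, 0, 0]
(up to reordering of blocks).

Per-block formulas:
  For a 1×1 block at λ = 0: exp(t · [0]) = [e^(0t)].
  For a 2×2 Jordan block J_2(0): exp(t · J_2(0)) = e^(0t)·(I + t·N), where N is the 2×2 nilpotent shift.

After assembling e^{tJ} and conjugating by P, we get:

e^{tB} =
  [2*t + 1, t, t]
  [-4*t, 1 - 2*t, -2*t]
  [0, 0, 1]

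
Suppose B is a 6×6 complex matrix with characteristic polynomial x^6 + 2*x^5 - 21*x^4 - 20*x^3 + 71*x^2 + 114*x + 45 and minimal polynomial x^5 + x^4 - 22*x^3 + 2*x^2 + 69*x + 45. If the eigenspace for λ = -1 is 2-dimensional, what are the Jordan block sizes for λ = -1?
Block sizes for λ = -1: [2, 1]

Step 1 — from the characteristic polynomial, algebraic multiplicity of λ = -1 is 3. From dim ker(B − (-1)·I) = 2, there are exactly 2 Jordan blocks for λ = -1.
Step 2 — from the minimal polynomial, the factor (x + 1)^2 tells us the largest block for λ = -1 has size 2.
Step 3 — with total size 3, 2 blocks, and largest block 2, the block sizes (in nonincreasing order) are [2, 1].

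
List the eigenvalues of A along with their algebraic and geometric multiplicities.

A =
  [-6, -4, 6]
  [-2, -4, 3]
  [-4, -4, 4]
λ = -2: alg = 3, geom = 2

Step 1 — factor the characteristic polynomial to read off the algebraic multiplicities:
  χ_A(x) = (x + 2)^3

Step 2 — compute geometric multiplicities via the rank-nullity identity g(λ) = n − rank(A − λI):
  rank(A − (-2)·I) = 1, so dim ker(A − (-2)·I) = n − 1 = 2

Summary:
  λ = -2: algebraic multiplicity = 3, geometric multiplicity = 2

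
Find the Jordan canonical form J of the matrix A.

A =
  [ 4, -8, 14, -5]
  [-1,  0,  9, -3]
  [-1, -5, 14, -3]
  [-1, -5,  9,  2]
J_3(5) ⊕ J_1(5)

The characteristic polynomial is
  det(x·I − A) = x^4 - 20*x^3 + 150*x^2 - 500*x + 625 = (x - 5)^4

Eigenvalues and multiplicities (the geometric multiplicity of λ is n − rank(A − λI), which equals the number of Jordan blocks for λ):
  λ = 5: algebraic multiplicity = 4, geometric multiplicity = 2

Determining the block sizes for each eigenvalue:
  λ = 5: with am = 4 and gm = 2, the partition is not yet determined (e.g. several partitions of 4 into 2 parts exist). Let N = A − (5)·I. Computing rank(N^1) = 2, rank(N^2) = 1, rank(N^3) = 0; the number of blocks of size ≥ j is rank(N^{j−1}) − rank(N^j), giving [2, 1, 1]. So we have 1 block(s) of size 3, 1 block(s) of size 1 → block sizes [3, 1]

Assembling the blocks gives a Jordan form
J =
  [5, 1, 0, 0]
  [0, 5, 1, 0]
  [0, 0, 5, 0]
  [0, 0, 0, 5]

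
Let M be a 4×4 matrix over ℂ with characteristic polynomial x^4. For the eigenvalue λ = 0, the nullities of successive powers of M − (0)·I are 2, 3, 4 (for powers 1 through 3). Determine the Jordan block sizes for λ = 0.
Block sizes for λ = 0: [3, 1]

From the dimensions of kernels of powers, the number of Jordan blocks of size at least j is d_j − d_{j−1} where d_j = dim ker(N^j) (with d_0 = 0). Computing the differences gives [2, 1, 1].
The number of blocks of size exactly k is (#blocks of size ≥ k) − (#blocks of size ≥ k + 1), so the partition is: 1 block(s) of size 1, 1 block(s) of size 3.
In nonincreasing order the block sizes are [3, 1].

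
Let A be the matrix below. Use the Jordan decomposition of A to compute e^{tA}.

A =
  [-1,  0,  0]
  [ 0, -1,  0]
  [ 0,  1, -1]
e^{tA} =
  [exp(-t), 0, 0]
  [0, exp(-t), 0]
  [0, t*exp(-t), exp(-t)]

Strategy: write A = P · J · P⁻¹ where J is a Jordan canonical form, so e^{tA} = P · e^{tJ} · P⁻¹, and e^{tJ} can be computed block-by-block.

A has Jordan form
J =
  [-1,  1,  0]
  [ 0, -1,  0]
  [ 0,  0, -1]
(up to reordering of blocks).

Per-block formulas:
  For a 1×1 block at λ = -1: exp(t · [-1]) = [e^(-1t)].
  For a 2×2 Jordan block J_2(-1): exp(t · J_2(-1)) = e^(-1t)·(I + t·N), where N is the 2×2 nilpotent shift.

After assembling e^{tJ} and conjugating by P, we get:

e^{tA} =
  [exp(-t), 0, 0]
  [0, exp(-t), 0]
  [0, t*exp(-t), exp(-t)]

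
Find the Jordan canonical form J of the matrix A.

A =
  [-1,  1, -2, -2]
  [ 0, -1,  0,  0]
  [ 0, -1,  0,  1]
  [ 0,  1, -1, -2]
J_2(-1) ⊕ J_2(-1)

The characteristic polynomial is
  det(x·I − A) = x^4 + 4*x^3 + 6*x^2 + 4*x + 1 = (x + 1)^4

Eigenvalues and multiplicities (the geometric multiplicity of λ is n − rank(A − λI), which equals the number of Jordan blocks for λ):
  λ = -1: algebraic multiplicity = 4, geometric multiplicity = 2

Determining the block sizes for each eigenvalue:
  λ = -1: with am = 4 and gm = 2, the partition is not yet determined (e.g. several partitions of 4 into 2 parts exist). Let N = A − (-1)·I. Computing rank(N^1) = 2, rank(N^2) = 0; the number of blocks of size ≥ j is rank(N^{j−1}) − rank(N^j), giving [2, 2]. So we have 2 block(s) of size 2 → block sizes [2, 2]

Assembling the blocks gives a Jordan form
J =
  [-1,  1,  0,  0]
  [ 0, -1,  0,  0]
  [ 0,  0, -1,  1]
  [ 0,  0,  0, -1]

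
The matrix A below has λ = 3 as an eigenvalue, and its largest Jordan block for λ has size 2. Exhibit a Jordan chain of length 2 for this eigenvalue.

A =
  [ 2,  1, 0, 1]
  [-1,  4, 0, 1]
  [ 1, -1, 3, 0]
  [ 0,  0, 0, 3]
A Jordan chain for λ = 3 of length 2:
v_1 = (-1, -1, 1, 0)ᵀ
v_2 = (1, 0, 0, 0)ᵀ

Let N = A − (3)·I. We want v_2 with N^2 v_2 = 0 but N^1 v_2 ≠ 0; then v_{j-1} := N · v_j for j = 2, …, 2.

Pick v_2 = (1, 0, 0, 0)ᵀ.
Then v_1 = N · v_2 = (-1, -1, 1, 0)ᵀ.

Sanity check: (A − (3)·I) v_1 = (0, 0, 0, 0)ᵀ = 0. ✓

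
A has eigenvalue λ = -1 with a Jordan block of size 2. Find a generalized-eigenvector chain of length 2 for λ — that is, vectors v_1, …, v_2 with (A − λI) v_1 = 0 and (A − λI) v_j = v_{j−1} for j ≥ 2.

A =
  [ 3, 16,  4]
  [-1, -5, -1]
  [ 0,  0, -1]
A Jordan chain for λ = -1 of length 2:
v_1 = (4, -1, 0)ᵀ
v_2 = (1, 0, 0)ᵀ

Let N = A − (-1)·I. We want v_2 with N^2 v_2 = 0 but N^1 v_2 ≠ 0; then v_{j-1} := N · v_j for j = 2, …, 2.

Pick v_2 = (1, 0, 0)ᵀ.
Then v_1 = N · v_2 = (4, -1, 0)ᵀ.

Sanity check: (A − (-1)·I) v_1 = (0, 0, 0)ᵀ = 0. ✓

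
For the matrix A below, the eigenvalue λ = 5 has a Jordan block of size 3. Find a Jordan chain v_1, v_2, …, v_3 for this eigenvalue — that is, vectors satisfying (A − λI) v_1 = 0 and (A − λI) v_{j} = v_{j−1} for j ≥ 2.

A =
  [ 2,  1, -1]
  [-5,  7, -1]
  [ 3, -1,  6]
A Jordan chain for λ = 5 of length 3:
v_1 = (1, 2, -1)ᵀ
v_2 = (-3, -5, 3)ᵀ
v_3 = (1, 0, 0)ᵀ

Let N = A − (5)·I. We want v_3 with N^3 v_3 = 0 but N^2 v_3 ≠ 0; then v_{j-1} := N · v_j for j = 3, …, 2.

Pick v_3 = (1, 0, 0)ᵀ.
Then v_2 = N · v_3 = (-3, -5, 3)ᵀ.
Then v_1 = N · v_2 = (1, 2, -1)ᵀ.

Sanity check: (A − (5)·I) v_1 = (0, 0, 0)ᵀ = 0. ✓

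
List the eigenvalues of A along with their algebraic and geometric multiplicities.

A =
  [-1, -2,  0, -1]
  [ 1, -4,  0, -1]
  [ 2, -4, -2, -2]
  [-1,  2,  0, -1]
λ = -2: alg = 4, geom = 3

Step 1 — factor the characteristic polynomial to read off the algebraic multiplicities:
  χ_A(x) = (x + 2)^4

Step 2 — compute geometric multiplicities via the rank-nullity identity g(λ) = n − rank(A − λI):
  rank(A − (-2)·I) = 1, so dim ker(A − (-2)·I) = n − 1 = 3

Summary:
  λ = -2: algebraic multiplicity = 4, geometric multiplicity = 3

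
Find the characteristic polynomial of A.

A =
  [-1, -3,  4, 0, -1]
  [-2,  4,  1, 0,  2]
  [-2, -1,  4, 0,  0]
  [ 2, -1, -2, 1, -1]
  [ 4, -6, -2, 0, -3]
x^5 - 5*x^4 + 10*x^3 - 10*x^2 + 5*x - 1

Expanding det(x·I − A) (e.g. by cofactor expansion or by noting that A is similar to its Jordan form J, which has the same characteristic polynomial as A) gives
  χ_A(x) = x^5 - 5*x^4 + 10*x^3 - 10*x^2 + 5*x - 1
which factors as (x - 1)^5. The eigenvalues (with algebraic multiplicities) are λ = 1 with multiplicity 5.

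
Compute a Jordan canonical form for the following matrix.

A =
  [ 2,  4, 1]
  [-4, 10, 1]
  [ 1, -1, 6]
J_3(6)

The characteristic polynomial is
  det(x·I − A) = x^3 - 18*x^2 + 108*x - 216 = (x - 6)^3

Eigenvalues and multiplicities (the geometric multiplicity of λ is n − rank(A − λI), which equals the number of Jordan blocks for λ):
  λ = 6: algebraic multiplicity = 3, geometric multiplicity = 1

Determining the block sizes for each eigenvalue:
  λ = 6: one block (gm = 1), so the single block has size am = 3 → block sizes [3]

Assembling the blocks gives a Jordan form
J =
  [6, 1, 0]
  [0, 6, 1]
  [0, 0, 6]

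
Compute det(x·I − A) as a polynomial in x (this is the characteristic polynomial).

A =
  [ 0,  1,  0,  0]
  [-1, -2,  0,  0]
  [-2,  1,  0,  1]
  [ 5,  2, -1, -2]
x^4 + 4*x^3 + 6*x^2 + 4*x + 1

Expanding det(x·I − A) (e.g. by cofactor expansion or by noting that A is similar to its Jordan form J, which has the same characteristic polynomial as A) gives
  χ_A(x) = x^4 + 4*x^3 + 6*x^2 + 4*x + 1
which factors as (x + 1)^4. The eigenvalues (with algebraic multiplicities) are λ = -1 with multiplicity 4.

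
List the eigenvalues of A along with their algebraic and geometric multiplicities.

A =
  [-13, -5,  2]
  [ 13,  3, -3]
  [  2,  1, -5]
λ = -5: alg = 3, geom = 1

Step 1 — factor the characteristic polynomial to read off the algebraic multiplicities:
  χ_A(x) = (x + 5)^3

Step 2 — compute geometric multiplicities via the rank-nullity identity g(λ) = n − rank(A − λI):
  rank(A − (-5)·I) = 2, so dim ker(A − (-5)·I) = n − 2 = 1

Summary:
  λ = -5: algebraic multiplicity = 3, geometric multiplicity = 1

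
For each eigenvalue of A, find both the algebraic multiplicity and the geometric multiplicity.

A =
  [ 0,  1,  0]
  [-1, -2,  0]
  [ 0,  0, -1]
λ = -1: alg = 3, geom = 2

Step 1 — factor the characteristic polynomial to read off the algebraic multiplicities:
  χ_A(x) = (x + 1)^3

Step 2 — compute geometric multiplicities via the rank-nullity identity g(λ) = n − rank(A − λI):
  rank(A − (-1)·I) = 1, so dim ker(A − (-1)·I) = n − 1 = 2

Summary:
  λ = -1: algebraic multiplicity = 3, geometric multiplicity = 2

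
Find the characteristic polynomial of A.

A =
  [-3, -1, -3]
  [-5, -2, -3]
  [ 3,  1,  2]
x^3 + 3*x^2 + 3*x + 1

Expanding det(x·I − A) (e.g. by cofactor expansion or by noting that A is similar to its Jordan form J, which has the same characteristic polynomial as A) gives
  χ_A(x) = x^3 + 3*x^2 + 3*x + 1
which factors as (x + 1)^3. The eigenvalues (with algebraic multiplicities) are λ = -1 with multiplicity 3.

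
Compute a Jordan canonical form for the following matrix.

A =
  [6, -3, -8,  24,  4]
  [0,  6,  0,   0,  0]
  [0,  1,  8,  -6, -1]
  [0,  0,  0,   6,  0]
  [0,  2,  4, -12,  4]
J_2(6) ⊕ J_2(6) ⊕ J_1(6)

The characteristic polynomial is
  det(x·I − A) = x^5 - 30*x^4 + 360*x^3 - 2160*x^2 + 6480*x - 7776 = (x - 6)^5

Eigenvalues and multiplicities (the geometric multiplicity of λ is n − rank(A − λI), which equals the number of Jordan blocks for λ):
  λ = 6: algebraic multiplicity = 5, geometric multiplicity = 3

Determining the block sizes for each eigenvalue:
  λ = 6: with am = 5 and gm = 3, the partition is not yet determined (e.g. several partitions of 5 into 3 parts exist). Let N = A − (6)·I. Computing rank(N^1) = 2, rank(N^2) = 0; the number of blocks of size ≥ j is rank(N^{j−1}) − rank(N^j), giving [3, 2]. So we have 2 block(s) of size 2, 1 block(s) of size 1 → block sizes [2, 2, 1]

Assembling the blocks gives a Jordan form
J =
  [6, 1, 0, 0, 0]
  [0, 6, 0, 0, 0]
  [0, 0, 6, 1, 0]
  [0, 0, 0, 6, 0]
  [0, 0, 0, 0, 6]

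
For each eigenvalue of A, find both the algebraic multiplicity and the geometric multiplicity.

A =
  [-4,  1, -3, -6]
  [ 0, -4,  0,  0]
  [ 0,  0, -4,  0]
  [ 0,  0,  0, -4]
λ = -4: alg = 4, geom = 3

Step 1 — factor the characteristic polynomial to read off the algebraic multiplicities:
  χ_A(x) = (x + 4)^4

Step 2 — compute geometric multiplicities via the rank-nullity identity g(λ) = n − rank(A − λI):
  rank(A − (-4)·I) = 1, so dim ker(A − (-4)·I) = n − 1 = 3

Summary:
  λ = -4: algebraic multiplicity = 4, geometric multiplicity = 3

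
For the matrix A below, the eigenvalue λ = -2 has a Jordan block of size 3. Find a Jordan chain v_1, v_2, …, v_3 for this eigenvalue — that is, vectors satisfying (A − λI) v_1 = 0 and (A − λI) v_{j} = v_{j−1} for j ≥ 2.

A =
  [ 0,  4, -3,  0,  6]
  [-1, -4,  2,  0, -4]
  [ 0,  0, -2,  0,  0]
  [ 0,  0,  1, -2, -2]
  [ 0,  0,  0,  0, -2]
A Jordan chain for λ = -2 of length 3:
v_1 = (2, -1, 0, 0, 0)ᵀ
v_2 = (-3, 2, 0, 1, 0)ᵀ
v_3 = (0, 0, 1, 0, 0)ᵀ

Let N = A − (-2)·I. We want v_3 with N^3 v_3 = 0 but N^2 v_3 ≠ 0; then v_{j-1} := N · v_j for j = 3, …, 2.

Pick v_3 = (0, 0, 1, 0, 0)ᵀ.
Then v_2 = N · v_3 = (-3, 2, 0, 1, 0)ᵀ.
Then v_1 = N · v_2 = (2, -1, 0, 0, 0)ᵀ.

Sanity check: (A − (-2)·I) v_1 = (0, 0, 0, 0, 0)ᵀ = 0. ✓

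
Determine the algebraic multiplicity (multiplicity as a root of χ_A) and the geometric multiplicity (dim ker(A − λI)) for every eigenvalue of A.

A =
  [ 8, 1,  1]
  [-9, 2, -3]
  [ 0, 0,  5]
λ = 5: alg = 3, geom = 2

Step 1 — factor the characteristic polynomial to read off the algebraic multiplicities:
  χ_A(x) = (x - 5)^3

Step 2 — compute geometric multiplicities via the rank-nullity identity g(λ) = n − rank(A − λI):
  rank(A − (5)·I) = 1, so dim ker(A − (5)·I) = n − 1 = 2

Summary:
  λ = 5: algebraic multiplicity = 3, geometric multiplicity = 2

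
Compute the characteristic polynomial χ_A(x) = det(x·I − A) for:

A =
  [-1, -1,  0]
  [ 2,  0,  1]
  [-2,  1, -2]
x^3 + 3*x^2 + 3*x + 1

Expanding det(x·I − A) (e.g. by cofactor expansion or by noting that A is similar to its Jordan form J, which has the same characteristic polynomial as A) gives
  χ_A(x) = x^3 + 3*x^2 + 3*x + 1
which factors as (x + 1)^3. The eigenvalues (with algebraic multiplicities) are λ = -1 with multiplicity 3.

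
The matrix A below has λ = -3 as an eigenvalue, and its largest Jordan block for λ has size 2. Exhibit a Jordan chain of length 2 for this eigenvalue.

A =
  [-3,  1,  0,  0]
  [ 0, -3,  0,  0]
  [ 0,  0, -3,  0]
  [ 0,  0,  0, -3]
A Jordan chain for λ = -3 of length 2:
v_1 = (1, 0, 0, 0)ᵀ
v_2 = (0, 1, 0, 0)ᵀ

Let N = A − (-3)·I. We want v_2 with N^2 v_2 = 0 but N^1 v_2 ≠ 0; then v_{j-1} := N · v_j for j = 2, …, 2.

Pick v_2 = (0, 1, 0, 0)ᵀ.
Then v_1 = N · v_2 = (1, 0, 0, 0)ᵀ.

Sanity check: (A − (-3)·I) v_1 = (0, 0, 0, 0)ᵀ = 0. ✓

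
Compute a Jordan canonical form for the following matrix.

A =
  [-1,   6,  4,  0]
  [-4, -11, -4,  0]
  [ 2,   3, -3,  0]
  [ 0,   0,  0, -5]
J_2(-5) ⊕ J_1(-5) ⊕ J_1(-5)

The characteristic polynomial is
  det(x·I − A) = x^4 + 20*x^3 + 150*x^2 + 500*x + 625 = (x + 5)^4

Eigenvalues and multiplicities (the geometric multiplicity of λ is n − rank(A − λI), which equals the number of Jordan blocks for λ):
  λ = -5: algebraic multiplicity = 4, geometric multiplicity = 3

Determining the block sizes for each eigenvalue:
  λ = -5: 3 blocks summing to 4 forces exactly one block of size 2 and the rest size 1 → block sizes [2, 1, 1]

Assembling the blocks gives a Jordan form
J =
  [-5,  1,  0,  0]
  [ 0, -5,  0,  0]
  [ 0,  0, -5,  0]
  [ 0,  0,  0, -5]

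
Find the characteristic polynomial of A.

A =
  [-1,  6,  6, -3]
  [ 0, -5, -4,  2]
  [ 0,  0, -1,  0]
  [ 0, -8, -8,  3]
x^4 + 4*x^3 + 6*x^2 + 4*x + 1

Expanding det(x·I − A) (e.g. by cofactor expansion or by noting that A is similar to its Jordan form J, which has the same characteristic polynomial as A) gives
  χ_A(x) = x^4 + 4*x^3 + 6*x^2 + 4*x + 1
which factors as (x + 1)^4. The eigenvalues (with algebraic multiplicities) are λ = -1 with multiplicity 4.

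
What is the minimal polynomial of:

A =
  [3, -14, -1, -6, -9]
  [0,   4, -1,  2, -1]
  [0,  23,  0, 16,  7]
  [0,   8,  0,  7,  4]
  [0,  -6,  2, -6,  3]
x^4 - 14*x^3 + 72*x^2 - 162*x + 135

The characteristic polynomial is χ_A(x) = (x - 5)*(x - 3)^4, so the eigenvalues are known. The minimal polynomial is
  m_A(x) = Π_λ (x − λ)^{k_λ}
where k_λ is the size of the *largest* Jordan block for λ (equivalently, the smallest k with (A − λI)^k v = 0 for every generalised eigenvector v of λ).

  λ = 3: largest Jordan block has size 3, contributing (x − 3)^3
  λ = 5: largest Jordan block has size 1, contributing (x − 5)

So m_A(x) = (x - 5)*(x - 3)^3 = x^4 - 14*x^3 + 72*x^2 - 162*x + 135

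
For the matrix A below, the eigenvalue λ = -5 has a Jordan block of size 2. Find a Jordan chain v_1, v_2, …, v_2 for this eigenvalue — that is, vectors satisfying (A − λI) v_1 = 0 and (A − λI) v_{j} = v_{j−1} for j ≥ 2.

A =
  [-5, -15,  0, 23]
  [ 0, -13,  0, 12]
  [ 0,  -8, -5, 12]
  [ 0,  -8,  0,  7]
A Jordan chain for λ = -5 of length 2:
v_1 = (1, 0, 0, 0)ᵀ
v_2 = (0, 3, 0, 2)ᵀ

Let N = A − (-5)·I. We want v_2 with N^2 v_2 = 0 but N^1 v_2 ≠ 0; then v_{j-1} := N · v_j for j = 2, …, 2.

Pick v_2 = (0, 3, 0, 2)ᵀ.
Then v_1 = N · v_2 = (1, 0, 0, 0)ᵀ.

Sanity check: (A − (-5)·I) v_1 = (0, 0, 0, 0)ᵀ = 0. ✓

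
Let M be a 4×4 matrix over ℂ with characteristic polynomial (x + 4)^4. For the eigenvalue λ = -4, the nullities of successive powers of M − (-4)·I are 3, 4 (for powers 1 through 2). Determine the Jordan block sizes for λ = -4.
Block sizes for λ = -4: [2, 1, 1]

From the dimensions of kernels of powers, the number of Jordan blocks of size at least j is d_j − d_{j−1} where d_j = dim ker(N^j) (with d_0 = 0). Computing the differences gives [3, 1].
The number of blocks of size exactly k is (#blocks of size ≥ k) − (#blocks of size ≥ k + 1), so the partition is: 2 block(s) of size 1, 1 block(s) of size 2.
In nonincreasing order the block sizes are [2, 1, 1].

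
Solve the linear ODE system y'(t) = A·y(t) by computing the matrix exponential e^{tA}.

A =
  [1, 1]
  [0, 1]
e^{tA} =
  [exp(t), t*exp(t)]
  [0, exp(t)]

Strategy: write A = P · J · P⁻¹ where J is a Jordan canonical form, so e^{tA} = P · e^{tJ} · P⁻¹, and e^{tJ} can be computed block-by-block.

A has Jordan form
J =
  [1, 1]
  [0, 1]
(up to reordering of blocks).

Per-block formulas:
  For a 2×2 Jordan block J_2(1): exp(t · J_2(1)) = e^(1t)·(I + t·N), where N is the 2×2 nilpotent shift.

After assembling e^{tJ} and conjugating by P, we get:

e^{tA} =
  [exp(t), t*exp(t)]
  [0, exp(t)]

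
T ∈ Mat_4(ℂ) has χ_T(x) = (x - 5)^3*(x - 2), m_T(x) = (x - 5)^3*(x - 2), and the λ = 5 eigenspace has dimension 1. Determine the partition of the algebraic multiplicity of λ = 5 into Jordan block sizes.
Block sizes for λ = 5: [3]

Step 1 — from the characteristic polynomial, algebraic multiplicity of λ = 5 is 3. From dim ker(T − (5)·I) = 1, there are exactly 1 Jordan blocks for λ = 5.
Step 2 — from the minimal polynomial, the factor (x − 5)^3 tells us the largest block for λ = 5 has size 3.
Step 3 — with total size 3, 1 blocks, and largest block 3, the block sizes (in nonincreasing order) are [3].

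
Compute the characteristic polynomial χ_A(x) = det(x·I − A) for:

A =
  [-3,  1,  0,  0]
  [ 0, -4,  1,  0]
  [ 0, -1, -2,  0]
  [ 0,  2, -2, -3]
x^4 + 12*x^3 + 54*x^2 + 108*x + 81

Expanding det(x·I − A) (e.g. by cofactor expansion or by noting that A is similar to its Jordan form J, which has the same characteristic polynomial as A) gives
  χ_A(x) = x^4 + 12*x^3 + 54*x^2 + 108*x + 81
which factors as (x + 3)^4. The eigenvalues (with algebraic multiplicities) are λ = -3 with multiplicity 4.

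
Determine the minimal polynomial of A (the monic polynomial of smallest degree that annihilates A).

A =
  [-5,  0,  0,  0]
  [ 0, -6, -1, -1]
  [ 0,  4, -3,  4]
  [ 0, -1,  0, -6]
x^3 + 15*x^2 + 75*x + 125

The characteristic polynomial is χ_A(x) = (x + 5)^4, so the eigenvalues are known. The minimal polynomial is
  m_A(x) = Π_λ (x − λ)^{k_λ}
where k_λ is the size of the *largest* Jordan block for λ (equivalently, the smallest k with (A − λI)^k v = 0 for every generalised eigenvector v of λ).

  λ = -5: largest Jordan block has size 3, contributing (x + 5)^3

So m_A(x) = (x + 5)^3 = x^3 + 15*x^2 + 75*x + 125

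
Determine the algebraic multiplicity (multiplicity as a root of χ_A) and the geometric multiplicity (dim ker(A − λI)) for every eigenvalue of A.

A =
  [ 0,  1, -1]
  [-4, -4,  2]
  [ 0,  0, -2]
λ = -2: alg = 3, geom = 2

Step 1 — factor the characteristic polynomial to read off the algebraic multiplicities:
  χ_A(x) = (x + 2)^3

Step 2 — compute geometric multiplicities via the rank-nullity identity g(λ) = n − rank(A − λI):
  rank(A − (-2)·I) = 1, so dim ker(A − (-2)·I) = n − 1 = 2

Summary:
  λ = -2: algebraic multiplicity = 3, geometric multiplicity = 2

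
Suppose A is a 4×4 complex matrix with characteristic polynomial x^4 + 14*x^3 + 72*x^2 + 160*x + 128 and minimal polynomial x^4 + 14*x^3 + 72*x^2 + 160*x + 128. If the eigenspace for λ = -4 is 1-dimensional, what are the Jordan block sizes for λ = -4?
Block sizes for λ = -4: [3]

Step 1 — from the characteristic polynomial, algebraic multiplicity of λ = -4 is 3. From dim ker(A − (-4)·I) = 1, there are exactly 1 Jordan blocks for λ = -4.
Step 2 — from the minimal polynomial, the factor (x + 4)^3 tells us the largest block for λ = -4 has size 3.
Step 3 — with total size 3, 1 blocks, and largest block 3, the block sizes (in nonincreasing order) are [3].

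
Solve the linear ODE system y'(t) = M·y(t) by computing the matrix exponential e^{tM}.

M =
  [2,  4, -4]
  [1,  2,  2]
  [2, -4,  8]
e^{tM} =
  [-2*t*exp(4*t) + exp(4*t), 4*t*exp(4*t), -4*t*exp(4*t)]
  [t*exp(4*t), -2*t*exp(4*t) + exp(4*t), 2*t*exp(4*t)]
  [2*t*exp(4*t), -4*t*exp(4*t), 4*t*exp(4*t) + exp(4*t)]

Strategy: write M = P · J · P⁻¹ where J is a Jordan canonical form, so e^{tM} = P · e^{tJ} · P⁻¹, and e^{tJ} can be computed block-by-block.

M has Jordan form
J =
  [4, 1, 0]
  [0, 4, 0]
  [0, 0, 4]
(up to reordering of blocks).

Per-block formulas:
  For a 1×1 block at λ = 4: exp(t · [4]) = [e^(4t)].
  For a 2×2 Jordan block J_2(4): exp(t · J_2(4)) = e^(4t)·(I + t·N), where N is the 2×2 nilpotent shift.

After assembling e^{tJ} and conjugating by P, we get:

e^{tM} =
  [-2*t*exp(4*t) + exp(4*t), 4*t*exp(4*t), -4*t*exp(4*t)]
  [t*exp(4*t), -2*t*exp(4*t) + exp(4*t), 2*t*exp(4*t)]
  [2*t*exp(4*t), -4*t*exp(4*t), 4*t*exp(4*t) + exp(4*t)]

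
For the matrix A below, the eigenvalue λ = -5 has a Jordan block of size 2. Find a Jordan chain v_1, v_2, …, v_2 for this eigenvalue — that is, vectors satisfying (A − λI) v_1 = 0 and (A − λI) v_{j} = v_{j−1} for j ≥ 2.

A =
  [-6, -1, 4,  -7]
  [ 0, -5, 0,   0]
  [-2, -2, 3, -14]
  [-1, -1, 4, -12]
A Jordan chain for λ = -5 of length 2:
v_1 = (-1, 0, -2, -1)ᵀ
v_2 = (1, 0, 0, 0)ᵀ

Let N = A − (-5)·I. We want v_2 with N^2 v_2 = 0 but N^1 v_2 ≠ 0; then v_{j-1} := N · v_j for j = 2, …, 2.

Pick v_2 = (1, 0, 0, 0)ᵀ.
Then v_1 = N · v_2 = (-1, 0, -2, -1)ᵀ.

Sanity check: (A − (-5)·I) v_1 = (0, 0, 0, 0)ᵀ = 0. ✓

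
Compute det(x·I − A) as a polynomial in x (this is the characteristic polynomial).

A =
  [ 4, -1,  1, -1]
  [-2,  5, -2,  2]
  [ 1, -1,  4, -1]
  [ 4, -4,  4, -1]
x^4 - 12*x^3 + 54*x^2 - 108*x + 81

Expanding det(x·I − A) (e.g. by cofactor expansion or by noting that A is similar to its Jordan form J, which has the same characteristic polynomial as A) gives
  χ_A(x) = x^4 - 12*x^3 + 54*x^2 - 108*x + 81
which factors as (x - 3)^4. The eigenvalues (with algebraic multiplicities) are λ = 3 with multiplicity 4.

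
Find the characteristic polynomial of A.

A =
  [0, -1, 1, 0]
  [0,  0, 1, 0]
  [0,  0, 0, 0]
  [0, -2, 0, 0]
x^4

Expanding det(x·I − A) (e.g. by cofactor expansion or by noting that A is similar to its Jordan form J, which has the same characteristic polynomial as A) gives
  χ_A(x) = x^4
which factors as x^4. The eigenvalues (with algebraic multiplicities) are λ = 0 with multiplicity 4.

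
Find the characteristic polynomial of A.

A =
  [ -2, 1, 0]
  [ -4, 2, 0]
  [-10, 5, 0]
x^3

Expanding det(x·I − A) (e.g. by cofactor expansion or by noting that A is similar to its Jordan form J, which has the same characteristic polynomial as A) gives
  χ_A(x) = x^3
which factors as x^3. The eigenvalues (with algebraic multiplicities) are λ = 0 with multiplicity 3.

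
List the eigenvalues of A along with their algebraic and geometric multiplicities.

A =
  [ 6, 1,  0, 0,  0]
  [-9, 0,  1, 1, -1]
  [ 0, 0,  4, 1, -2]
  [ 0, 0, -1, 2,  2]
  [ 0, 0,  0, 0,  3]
λ = 3: alg = 5, geom = 2

Step 1 — factor the characteristic polynomial to read off the algebraic multiplicities:
  χ_A(x) = (x - 3)^5

Step 2 — compute geometric multiplicities via the rank-nullity identity g(λ) = n − rank(A − λI):
  rank(A − (3)·I) = 3, so dim ker(A − (3)·I) = n − 3 = 2

Summary:
  λ = 3: algebraic multiplicity = 5, geometric multiplicity = 2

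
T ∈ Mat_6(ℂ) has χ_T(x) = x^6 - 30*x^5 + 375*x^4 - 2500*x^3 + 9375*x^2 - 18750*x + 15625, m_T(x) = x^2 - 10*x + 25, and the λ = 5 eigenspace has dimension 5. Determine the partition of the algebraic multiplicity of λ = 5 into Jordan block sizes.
Block sizes for λ = 5: [2, 1, 1, 1, 1]

Step 1 — from the characteristic polynomial, algebraic multiplicity of λ = 5 is 6. From dim ker(T − (5)·I) = 5, there are exactly 5 Jordan blocks for λ = 5.
Step 2 — from the minimal polynomial, the factor (x − 5)^2 tells us the largest block for λ = 5 has size 2.
Step 3 — with total size 6, 5 blocks, and largest block 2, the block sizes (in nonincreasing order) are [2, 1, 1, 1, 1].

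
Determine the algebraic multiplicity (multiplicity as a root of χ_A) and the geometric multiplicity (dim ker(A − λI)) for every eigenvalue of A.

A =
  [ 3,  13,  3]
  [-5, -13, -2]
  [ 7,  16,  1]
λ = -3: alg = 3, geom = 1

Step 1 — factor the characteristic polynomial to read off the algebraic multiplicities:
  χ_A(x) = (x + 3)^3

Step 2 — compute geometric multiplicities via the rank-nullity identity g(λ) = n − rank(A − λI):
  rank(A − (-3)·I) = 2, so dim ker(A − (-3)·I) = n − 2 = 1

Summary:
  λ = -3: algebraic multiplicity = 3, geometric multiplicity = 1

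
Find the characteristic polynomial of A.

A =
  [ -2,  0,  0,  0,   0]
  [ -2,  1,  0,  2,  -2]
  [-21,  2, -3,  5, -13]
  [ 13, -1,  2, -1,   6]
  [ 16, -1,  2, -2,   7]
x^5 - 2*x^4 - 2*x^3 + 8*x^2 - 7*x + 2

Expanding det(x·I − A) (e.g. by cofactor expansion or by noting that A is similar to its Jordan form J, which has the same characteristic polynomial as A) gives
  χ_A(x) = x^5 - 2*x^4 - 2*x^3 + 8*x^2 - 7*x + 2
which factors as (x - 1)^4*(x + 2). The eigenvalues (with algebraic multiplicities) are λ = -2 with multiplicity 1, λ = 1 with multiplicity 4.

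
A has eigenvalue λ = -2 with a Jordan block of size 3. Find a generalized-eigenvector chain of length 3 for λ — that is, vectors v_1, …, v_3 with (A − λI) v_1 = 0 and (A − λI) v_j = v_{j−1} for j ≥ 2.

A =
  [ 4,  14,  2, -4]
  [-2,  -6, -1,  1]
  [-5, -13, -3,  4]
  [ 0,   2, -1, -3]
A Jordan chain for λ = -2 of length 3:
v_1 = (-2, 1, 1, 1)ᵀ
v_2 = (6, -2, -5, 0)ᵀ
v_3 = (1, 0, 0, 0)ᵀ

Let N = A − (-2)·I. We want v_3 with N^3 v_3 = 0 but N^2 v_3 ≠ 0; then v_{j-1} := N · v_j for j = 3, …, 2.

Pick v_3 = (1, 0, 0, 0)ᵀ.
Then v_2 = N · v_3 = (6, -2, -5, 0)ᵀ.
Then v_1 = N · v_2 = (-2, 1, 1, 1)ᵀ.

Sanity check: (A − (-2)·I) v_1 = (0, 0, 0, 0)ᵀ = 0. ✓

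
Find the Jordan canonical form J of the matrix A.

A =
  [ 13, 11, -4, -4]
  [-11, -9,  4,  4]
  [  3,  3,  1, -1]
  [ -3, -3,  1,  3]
J_2(2) ⊕ J_2(2)

The characteristic polynomial is
  det(x·I − A) = x^4 - 8*x^3 + 24*x^2 - 32*x + 16 = (x - 2)^4

Eigenvalues and multiplicities (the geometric multiplicity of λ is n − rank(A − λI), which equals the number of Jordan blocks for λ):
  λ = 2: algebraic multiplicity = 4, geometric multiplicity = 2

Determining the block sizes for each eigenvalue:
  λ = 2: with am = 4 and gm = 2, the partition is not yet determined (e.g. several partitions of 4 into 2 parts exist). Let N = A − (2)·I. Computing rank(N^1) = 2, rank(N^2) = 0; the number of blocks of size ≥ j is rank(N^{j−1}) − rank(N^j), giving [2, 2]. So we have 2 block(s) of size 2 → block sizes [2, 2]

Assembling the blocks gives a Jordan form
J =
  [2, 1, 0, 0]
  [0, 2, 0, 0]
  [0, 0, 2, 1]
  [0, 0, 0, 2]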